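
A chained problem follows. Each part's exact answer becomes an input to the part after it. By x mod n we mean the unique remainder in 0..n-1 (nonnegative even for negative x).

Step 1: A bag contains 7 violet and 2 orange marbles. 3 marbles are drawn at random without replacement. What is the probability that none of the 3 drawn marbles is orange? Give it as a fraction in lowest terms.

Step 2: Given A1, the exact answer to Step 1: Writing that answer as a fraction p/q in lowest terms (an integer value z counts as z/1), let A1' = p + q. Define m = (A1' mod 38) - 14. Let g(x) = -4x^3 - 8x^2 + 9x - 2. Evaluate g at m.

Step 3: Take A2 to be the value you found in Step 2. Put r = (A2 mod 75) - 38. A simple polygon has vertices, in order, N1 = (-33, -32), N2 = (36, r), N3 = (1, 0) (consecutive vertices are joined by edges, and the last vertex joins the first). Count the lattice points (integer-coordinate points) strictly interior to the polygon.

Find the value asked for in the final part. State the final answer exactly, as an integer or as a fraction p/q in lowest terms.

Step 1: total draws C(9,3) = 84; favorable C(7,3) = 35; P = 5/12; answer 5/12
Step 2: A1 = 5/12; threaded value p + q = 17; m = 3; -4*(3)^3 - 8*(3)^2 + 9*(3)^1 - 2 = (-108) + (-72) + (27) + (-2) = -155; answer -155
Step 3: A2 = -155; r = 32; cross terms: (-33*32 - 36*-32)=96, (36*0 - 1*32)=-32, (1*-32 - -33*0)=-32; twice the area = |32| = 32; area = 16; boundary points = 1 + 1 + 2 = 4; strictly interior points = area - boundary/2 + 1 = 15; answer 15

15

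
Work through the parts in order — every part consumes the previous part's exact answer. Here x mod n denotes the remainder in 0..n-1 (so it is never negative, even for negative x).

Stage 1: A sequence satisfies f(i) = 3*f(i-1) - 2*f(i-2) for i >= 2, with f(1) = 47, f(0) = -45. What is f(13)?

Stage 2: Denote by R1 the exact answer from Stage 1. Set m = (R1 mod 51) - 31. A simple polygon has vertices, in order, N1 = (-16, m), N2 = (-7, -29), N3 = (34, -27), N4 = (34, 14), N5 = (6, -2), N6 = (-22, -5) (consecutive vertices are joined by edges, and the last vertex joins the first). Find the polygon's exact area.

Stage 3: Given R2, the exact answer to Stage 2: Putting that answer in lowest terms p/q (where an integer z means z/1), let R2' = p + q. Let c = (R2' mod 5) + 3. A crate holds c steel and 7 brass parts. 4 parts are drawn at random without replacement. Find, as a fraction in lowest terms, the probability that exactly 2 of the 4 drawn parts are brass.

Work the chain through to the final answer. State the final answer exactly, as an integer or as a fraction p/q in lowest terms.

Stage 1: f(2) = 3*(47) - 2*(-45) = 231; iterating: f(2)=231, f(3)=599, f(4)=1335, f(5)=2807, f(6)=5751, f(7)=11639, f(8)=23415, f(9)=46967, f(10)=94071, f(11)=188279, f(12)=376695, f(13)=753527; answer 753527
Stage 2: R1 = 753527; m = -29; cross terms: (-16*-29 - -7*-29)=261, (-7*-27 - 34*-29)=1175, (34*14 - 34*-27)=1394, (34*-2 - 6*14)=-152, (6*-5 - -22*-2)=-74, (-22*-29 - -16*-5)=558; twice the area = |3162| = 3162; area = 1581; answer 1581
Stage 3: R2 = 1581; threaded value p + q = 1582; c = 5; total draws C(12,4) = 495; favorable C(7,2)*C(5,2) = 210; P = 14/33; answer 14/33

14/33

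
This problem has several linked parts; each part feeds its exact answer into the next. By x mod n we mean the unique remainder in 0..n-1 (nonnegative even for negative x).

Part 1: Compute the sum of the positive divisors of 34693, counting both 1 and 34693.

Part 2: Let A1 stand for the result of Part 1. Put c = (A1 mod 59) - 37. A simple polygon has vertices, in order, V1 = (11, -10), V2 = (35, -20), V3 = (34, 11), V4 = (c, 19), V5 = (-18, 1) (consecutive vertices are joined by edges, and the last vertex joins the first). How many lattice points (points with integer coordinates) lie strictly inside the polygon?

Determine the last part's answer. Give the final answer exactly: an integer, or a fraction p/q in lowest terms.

Part 1: 34693 is prime, so its only divisors are 1 and 34693; sigma = 1 + 34693 = 34694; answer 34694
Part 2: A1 = 34694; c = -35; cross terms: (11*-20 - 35*-10)=130, (35*11 - 34*-20)=1065, (34*19 - -35*11)=1031, (-35*1 - -18*19)=307, (-18*-10 - 11*1)=169; twice the area = |2702| = 2702; area = 1351; boundary points = 2 + 1 + 1 + 1 + 1 = 6; strictly interior points = area - boundary/2 + 1 = 1349; answer 1349

1349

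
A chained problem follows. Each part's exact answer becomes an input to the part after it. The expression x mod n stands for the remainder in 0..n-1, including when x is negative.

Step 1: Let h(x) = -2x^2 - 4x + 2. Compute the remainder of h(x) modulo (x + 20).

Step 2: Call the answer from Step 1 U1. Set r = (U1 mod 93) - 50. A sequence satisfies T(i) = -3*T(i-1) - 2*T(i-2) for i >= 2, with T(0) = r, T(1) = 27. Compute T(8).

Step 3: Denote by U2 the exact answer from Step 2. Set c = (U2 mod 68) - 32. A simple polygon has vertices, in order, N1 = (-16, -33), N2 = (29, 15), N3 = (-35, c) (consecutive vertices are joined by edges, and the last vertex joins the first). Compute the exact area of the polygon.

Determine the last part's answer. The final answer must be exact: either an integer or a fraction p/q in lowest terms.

Step 1: remainder = value at the root: -2*(-20)^2 - 4*(-20)^1 + 2 = (-800) + (80) + (2) = -718; answer -718
Step 2: U1 = -718; r = -24; T(2) = -3*(27) - 2*(-24) = -33; iterating: T(2)=-33, T(3)=45, T(4)=-69, T(5)=117, T(6)=-213, T(7)=405, T(8)=-789; answer -789
Step 3: U2 = -789; c = -5; cross terms: (-16*15 - 29*-33)=717, (29*-5 - -35*15)=380, (-35*-33 - -16*-5)=1075; twice the area = |2172| = 2172; area = 1086; answer 1086

1086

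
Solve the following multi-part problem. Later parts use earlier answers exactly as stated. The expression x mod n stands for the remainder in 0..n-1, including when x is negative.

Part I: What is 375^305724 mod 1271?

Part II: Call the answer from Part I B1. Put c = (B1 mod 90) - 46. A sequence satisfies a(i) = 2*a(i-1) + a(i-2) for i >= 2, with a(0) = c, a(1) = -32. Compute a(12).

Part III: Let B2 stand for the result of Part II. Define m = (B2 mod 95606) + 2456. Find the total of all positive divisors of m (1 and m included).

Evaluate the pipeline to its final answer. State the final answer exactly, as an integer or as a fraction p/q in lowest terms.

Part I: squarings mod 1271: 375^1=375, 375^2=815, 375^4=763, 375^8=51, 375^16=59, 375^32=939, 375^64=918, 375^128=51, 375^256=59, 375^512=939, 375^1024=918, 375^2048=51, 375^4096=59, 375^8192=939, 375^16384=918, 375^32768=51, 375^65536=59, 375^131072=939, 375^262144=918; 375^305724 = 375^4 * 375^8 * 375^16 * 375^32 * 375^512 * 375^2048 * 375^8192 * 375^32768 * 375^262144 = 312 (mod 1271); answer 312
Part II: B1 = 312; c = -4; a(2) = 2*(-32) + 1*(-4) = -68; iterating: a(2)=-68, a(3)=-168, a(4)=-404, a(5)=-976, a(6)=-2356, a(7)=-5688, a(8)=-13732, a(9)=-33152, a(10)=-80036, a(11)=-193224, a(12)=-466484; answer -466484
Part III: B2 = -466484; m = 14002; 14002 = 2 * 7001; sigma = (1 + 2) * (1 + 7001) = 3 * 7002 = 21006; answer 21006

21006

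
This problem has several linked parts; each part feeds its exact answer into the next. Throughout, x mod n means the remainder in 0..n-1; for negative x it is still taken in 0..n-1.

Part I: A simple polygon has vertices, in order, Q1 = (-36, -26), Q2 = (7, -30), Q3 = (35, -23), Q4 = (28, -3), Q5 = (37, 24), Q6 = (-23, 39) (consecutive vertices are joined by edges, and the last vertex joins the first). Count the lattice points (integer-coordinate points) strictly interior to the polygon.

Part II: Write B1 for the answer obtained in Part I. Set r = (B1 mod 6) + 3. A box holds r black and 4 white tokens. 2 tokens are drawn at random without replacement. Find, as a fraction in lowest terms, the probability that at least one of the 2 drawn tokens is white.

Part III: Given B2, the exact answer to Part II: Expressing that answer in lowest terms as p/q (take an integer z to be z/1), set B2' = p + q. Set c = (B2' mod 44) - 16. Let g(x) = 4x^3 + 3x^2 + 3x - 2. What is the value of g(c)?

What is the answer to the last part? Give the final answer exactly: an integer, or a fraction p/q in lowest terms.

-1882

Part I: cross terms: (-36*-30 - 7*-26)=1262, (7*-23 - 35*-30)=889, (35*-3 - 28*-23)=539, (28*24 - 37*-3)=783, (37*39 - -23*24)=1995, (-23*-26 - -36*39)=2002; twice the area = |7470| = 7470; area = 3735; boundary points = 1 + 7 + 1 + 9 + 15 + 13 = 46; strictly interior points = area - boundary/2 + 1 = 3713; answer 3713
Part II: B1 = 3713; r = 8; total draws C(12,2) = 66; complement C(8,2) = 28; favorable 66 - 28 = 38; P = 19/33; answer 19/33
Part III: B2 = 19/33; threaded value p + q = 52; c = -8; 4*(-8)^3 + 3*(-8)^2 + 3*(-8)^1 - 2 = (-2048) + (192) + (-24) + (-2) = -1882; answer -1882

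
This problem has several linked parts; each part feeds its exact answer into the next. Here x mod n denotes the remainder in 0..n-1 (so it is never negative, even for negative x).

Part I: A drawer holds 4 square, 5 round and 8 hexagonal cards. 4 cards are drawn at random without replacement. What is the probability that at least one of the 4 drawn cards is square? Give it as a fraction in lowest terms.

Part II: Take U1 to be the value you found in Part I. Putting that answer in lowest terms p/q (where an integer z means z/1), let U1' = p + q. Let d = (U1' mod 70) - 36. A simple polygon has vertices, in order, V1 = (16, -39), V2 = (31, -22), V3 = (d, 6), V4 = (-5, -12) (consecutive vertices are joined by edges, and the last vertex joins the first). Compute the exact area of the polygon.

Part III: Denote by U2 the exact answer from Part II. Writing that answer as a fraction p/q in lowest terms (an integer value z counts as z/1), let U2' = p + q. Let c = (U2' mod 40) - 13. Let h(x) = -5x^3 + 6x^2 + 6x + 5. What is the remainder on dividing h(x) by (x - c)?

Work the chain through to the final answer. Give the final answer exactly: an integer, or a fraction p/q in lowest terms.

-9888

Part I: total draws C(17,4) = 2380; complement C(13,4) = 715; favorable 2380 - 715 = 1665; P = 333/476; answer 333/476
Part II: U1 = 333/476; threaded value p + q = 809; d = 3; cross terms: (16*-22 - 31*-39)=857, (31*6 - 3*-22)=252, (3*-12 - -5*6)=-6, (-5*-39 - 16*-12)=387; twice the area = |1490| = 1490; area = 745; answer 745
Part III: U2 = 745; threaded value p + q = 746; c = 13; remainder = value at the root: -5*(13)^3 + 6*(13)^2 + 6*(13)^1 + 5 = (-10985) + (1014) + (78) + (5) = -9888; answer -9888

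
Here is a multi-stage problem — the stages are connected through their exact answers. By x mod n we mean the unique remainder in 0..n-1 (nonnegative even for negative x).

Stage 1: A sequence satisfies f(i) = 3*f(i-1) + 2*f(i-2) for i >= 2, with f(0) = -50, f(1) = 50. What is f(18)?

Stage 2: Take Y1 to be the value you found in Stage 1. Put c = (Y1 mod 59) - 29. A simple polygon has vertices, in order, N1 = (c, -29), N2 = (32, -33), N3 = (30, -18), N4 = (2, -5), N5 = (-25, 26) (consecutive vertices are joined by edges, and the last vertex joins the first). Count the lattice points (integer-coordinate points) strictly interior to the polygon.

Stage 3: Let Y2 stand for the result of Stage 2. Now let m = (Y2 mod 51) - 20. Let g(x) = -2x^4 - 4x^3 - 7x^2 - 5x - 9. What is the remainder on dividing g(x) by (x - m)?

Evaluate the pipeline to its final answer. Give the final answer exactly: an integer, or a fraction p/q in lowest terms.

-188811

Stage 1: f(2) = 3*(50) + 2*(-50) = 50; iterating: f(2)=50, f(3)=250, f(4)=850, f(5)=3050, f(6)=10850, f(7)=38650, f(8)=137650, f(9)=490250, f(10)=1746050, f(11)=6218650, f(12)=22148050, f(13)=78881450, f(14)=280940450, f(15)=1000584250, f(16)=3563633650, f(17)=12692069450, f(18)=45203475650; answer 45203475650
Stage 2: Y1 = 45203475650; c = -15; cross terms: (-15*-33 - 32*-29)=1423, (32*-18 - 30*-33)=414, (30*-5 - 2*-18)=-114, (2*26 - -25*-5)=-73, (-25*-29 - -15*26)=1115; twice the area = |2765| = 2765; area = 2765/2; boundary points = 1 + 1 + 1 + 1 + 5 = 9; strictly interior points = area - boundary/2 + 1 = 1379; answer 1379
Stage 3: Y2 = 1379; m = -18; remainder = value at the root: -2*(-18)^4 - 4*(-18)^3 - 7*(-18)^2 - 5*(-18)^1 - 9 = (-209952) + (23328) + (-2268) + (90) + (-9) = -188811; answer -188811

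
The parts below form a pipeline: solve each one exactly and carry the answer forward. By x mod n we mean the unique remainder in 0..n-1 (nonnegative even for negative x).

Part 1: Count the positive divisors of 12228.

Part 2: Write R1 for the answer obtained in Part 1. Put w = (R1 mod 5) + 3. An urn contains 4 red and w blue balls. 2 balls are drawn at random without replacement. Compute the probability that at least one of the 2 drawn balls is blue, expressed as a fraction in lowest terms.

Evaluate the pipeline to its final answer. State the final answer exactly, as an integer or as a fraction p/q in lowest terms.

Part 1: 12228 = 2^2 * 3 * 1019; number of divisors = (2+1) * (1+1) * (1+1) = 12; answer 12
Part 2: R1 = 12; w = 5; total draws C(9,2) = 36; complement C(4,2) = 6; favorable 36 - 6 = 30; P = 5/6; answer 5/6

5/6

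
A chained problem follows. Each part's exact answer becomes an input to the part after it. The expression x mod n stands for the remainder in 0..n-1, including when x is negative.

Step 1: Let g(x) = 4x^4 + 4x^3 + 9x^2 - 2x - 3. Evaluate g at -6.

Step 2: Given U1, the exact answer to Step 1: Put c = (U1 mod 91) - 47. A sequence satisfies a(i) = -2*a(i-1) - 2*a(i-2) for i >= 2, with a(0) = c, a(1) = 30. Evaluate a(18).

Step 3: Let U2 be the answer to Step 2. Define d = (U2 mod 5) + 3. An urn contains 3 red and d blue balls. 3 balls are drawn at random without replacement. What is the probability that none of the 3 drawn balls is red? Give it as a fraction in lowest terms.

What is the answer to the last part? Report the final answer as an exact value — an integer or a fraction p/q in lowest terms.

1/20

Step 1: 4*(-6)^4 + 4*(-6)^3 + 9*(-6)^2 - 2*(-6)^1 - 3 = (5184) + (-864) + (324) + (12) + (-3) = 4653; answer 4653
Step 2: U1 = 4653; c = -35; a(2) = -2*(30) - 2*(-35) = 10; iterating: a(2)=10, a(3)=-80, a(4)=140, a(5)=-120, a(6)=-40, a(7)=320, a(8)=-560, a(9)=480, a(10)=160, a(11)=-1280, a(12)=2240, a(13)=-1920, a(14)=-640, a(15)=5120, a(16)=-8960, a(17)=7680, a(18)=2560; answer 2560
Step 3: U2 = 2560; d = 3; total draws C(6,3) = 20; favorable C(3,3) = 1; P = 1/20; answer 1/20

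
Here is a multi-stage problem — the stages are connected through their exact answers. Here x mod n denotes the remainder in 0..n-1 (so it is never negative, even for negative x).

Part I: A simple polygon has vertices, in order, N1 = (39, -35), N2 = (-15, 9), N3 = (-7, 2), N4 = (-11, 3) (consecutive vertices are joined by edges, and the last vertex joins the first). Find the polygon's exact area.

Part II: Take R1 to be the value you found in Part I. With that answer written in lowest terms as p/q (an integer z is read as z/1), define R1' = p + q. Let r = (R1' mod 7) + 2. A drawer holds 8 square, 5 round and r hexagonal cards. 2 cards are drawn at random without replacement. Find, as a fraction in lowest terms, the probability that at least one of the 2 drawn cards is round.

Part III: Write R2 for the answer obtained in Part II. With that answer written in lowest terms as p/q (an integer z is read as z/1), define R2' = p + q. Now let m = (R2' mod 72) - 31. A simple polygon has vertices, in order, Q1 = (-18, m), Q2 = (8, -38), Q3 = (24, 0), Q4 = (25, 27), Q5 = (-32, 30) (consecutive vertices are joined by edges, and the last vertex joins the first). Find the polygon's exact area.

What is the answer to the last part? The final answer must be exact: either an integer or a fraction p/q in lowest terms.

2199

Part I: cross terms: (39*9 - -15*-35)=-174, (-15*2 - -7*9)=33, (-7*3 - -11*2)=1, (-11*-35 - 39*3)=268; twice the area = |128| = 128; area = 64; answer 64
Part II: R1 = 64; threaded value p + q = 65; r = 4; total draws C(17,2) = 136; complement C(12,2) = 66; favorable 136 - 66 = 70; P = 35/68; answer 35/68
Part III: R2 = 35/68; threaded value p + q = 103; m = 0; cross terms: (-18*-38 - 8*0)=684, (8*0 - 24*-38)=912, (24*27 - 25*0)=648, (25*30 - -32*27)=1614, (-32*0 - -18*30)=540; twice the area = |4398| = 4398; area = 2199; answer 2199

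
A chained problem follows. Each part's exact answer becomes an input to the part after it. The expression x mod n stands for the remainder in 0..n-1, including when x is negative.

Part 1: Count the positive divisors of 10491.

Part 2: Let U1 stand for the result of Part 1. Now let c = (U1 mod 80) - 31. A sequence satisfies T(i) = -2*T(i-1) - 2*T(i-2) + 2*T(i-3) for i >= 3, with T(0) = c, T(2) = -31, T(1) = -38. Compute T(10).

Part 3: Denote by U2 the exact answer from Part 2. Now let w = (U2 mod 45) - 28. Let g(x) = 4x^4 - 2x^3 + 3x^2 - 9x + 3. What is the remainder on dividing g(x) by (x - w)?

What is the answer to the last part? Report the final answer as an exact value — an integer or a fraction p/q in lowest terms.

2283

Part 1: 10491 = 3 * 13 * 269; number of divisors = (1+1) * (1+1) * (1+1) = 8; answer 8
Part 2: U1 = 8; c = -23; T(3) = -2*(-31) - 2*(-38) + 2*(-23) = 92; iterating: T(3)=92, T(4)=-198, T(5)=150, T(6)=280, T(7)=-1256, T(8)=2252, T(9)=-1432, T(10)=-4152; answer -4152
Part 3: U2 = -4152; w = 5; remainder = value at the root: 4*(5)^4 - 2*(5)^3 + 3*(5)^2 - 9*(5)^1 + 3 = (2500) + (-250) + (75) + (-45) + (3) = 2283; answer 2283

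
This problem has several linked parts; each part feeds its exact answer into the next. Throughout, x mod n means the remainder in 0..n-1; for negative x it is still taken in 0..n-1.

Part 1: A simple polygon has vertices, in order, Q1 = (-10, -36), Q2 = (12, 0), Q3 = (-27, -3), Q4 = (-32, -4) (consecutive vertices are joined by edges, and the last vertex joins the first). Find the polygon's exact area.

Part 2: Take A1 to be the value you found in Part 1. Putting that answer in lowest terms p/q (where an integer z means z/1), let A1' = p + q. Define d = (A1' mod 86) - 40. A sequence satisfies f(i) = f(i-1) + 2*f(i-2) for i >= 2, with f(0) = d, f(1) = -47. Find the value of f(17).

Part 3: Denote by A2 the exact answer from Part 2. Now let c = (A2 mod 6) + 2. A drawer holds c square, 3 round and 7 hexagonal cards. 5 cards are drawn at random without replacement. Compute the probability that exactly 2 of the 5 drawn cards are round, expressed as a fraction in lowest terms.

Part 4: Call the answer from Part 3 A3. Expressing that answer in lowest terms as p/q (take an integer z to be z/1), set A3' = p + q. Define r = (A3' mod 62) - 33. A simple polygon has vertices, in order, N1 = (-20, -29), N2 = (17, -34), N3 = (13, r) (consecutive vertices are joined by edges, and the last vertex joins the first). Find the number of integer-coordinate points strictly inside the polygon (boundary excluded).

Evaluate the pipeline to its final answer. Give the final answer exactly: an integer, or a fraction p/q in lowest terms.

Part 1: cross terms: (-10*0 - 12*-36)=432, (12*-3 - -27*0)=-36, (-27*-4 - -32*-3)=12, (-32*-36 - -10*-4)=1112; twice the area = |1520| = 1520; area = 760; answer 760
Part 2: A1 = 760; threaded value p + q = 761; d = 33; f(2) = 1*(-47) + 2*(33) = 19; iterating: f(2)=19, f(3)=-75, f(4)=-37, f(5)=-187, f(6)=-261, f(7)=-635, f(8)=-1157, f(9)=-2427, f(10)=-4741, f(11)=-9595, f(12)=-19077, f(13)=-38267, f(14)=-76421, f(15)=-152955, f(16)=-305797, f(17)=-611707; answer -611707
Part 3: A2 = -611707; c = 7; total draws C(17,5) = 6188; favorable C(3,2)*C(14,3) = 1092; P = 3/17; answer 3/17
Part 4: A3 = 3/17; threaded value p + q = 20; r = -13; cross terms: (-20*-34 - 17*-29)=1173, (17*-13 - 13*-34)=221, (13*-29 - -20*-13)=-637; twice the area = |757| = 757; area = 757/2; boundary points = 1 + 1 + 1 = 3; strictly interior points = area - boundary/2 + 1 = 378; answer 378

378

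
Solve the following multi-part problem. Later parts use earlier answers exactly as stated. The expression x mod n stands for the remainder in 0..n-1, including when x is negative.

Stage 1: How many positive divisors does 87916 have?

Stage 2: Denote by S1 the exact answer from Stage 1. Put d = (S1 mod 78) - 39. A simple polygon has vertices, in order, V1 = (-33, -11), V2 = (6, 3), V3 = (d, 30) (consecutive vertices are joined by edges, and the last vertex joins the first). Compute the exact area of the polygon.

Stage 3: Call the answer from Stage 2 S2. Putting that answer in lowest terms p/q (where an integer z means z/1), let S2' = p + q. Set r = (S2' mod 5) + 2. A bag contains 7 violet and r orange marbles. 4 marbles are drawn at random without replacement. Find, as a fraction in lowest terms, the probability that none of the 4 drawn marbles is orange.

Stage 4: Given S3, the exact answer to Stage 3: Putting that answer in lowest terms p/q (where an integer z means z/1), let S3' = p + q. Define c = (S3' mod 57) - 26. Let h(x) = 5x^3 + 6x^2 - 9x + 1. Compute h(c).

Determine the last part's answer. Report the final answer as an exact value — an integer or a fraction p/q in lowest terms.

Stage 1: 87916 = 2^2 * 31 * 709; number of divisors = (2+1) * (1+1) * (1+1) = 12; answer 12
Stage 2: S1 = 12; d = -27; cross terms: (-33*3 - 6*-11)=-33, (6*30 - -27*3)=261, (-27*-11 - -33*30)=1287; twice the area = |1515| = 1515; area = 1515/2; answer 1515/2
Stage 3: S2 = 1515/2; threaded value p + q = 1517; r = 4; total draws C(11,4) = 330; favorable C(7,4) = 35; P = 7/66; answer 7/66
Stage 4: S3 = 7/66; threaded value p + q = 73; c = -10; 5*(-10)^3 + 6*(-10)^2 - 9*(-10)^1 + 1 = (-5000) + (600) + (90) + (1) = -4309; answer -4309

-4309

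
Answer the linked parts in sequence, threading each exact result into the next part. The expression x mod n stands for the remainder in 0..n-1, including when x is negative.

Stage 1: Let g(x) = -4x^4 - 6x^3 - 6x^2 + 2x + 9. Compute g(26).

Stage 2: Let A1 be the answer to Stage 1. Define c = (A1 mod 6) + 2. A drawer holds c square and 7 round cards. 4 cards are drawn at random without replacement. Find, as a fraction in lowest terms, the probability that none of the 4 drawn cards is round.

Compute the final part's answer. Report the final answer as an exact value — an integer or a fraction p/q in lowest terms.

1/99

Stage 1: -4*(26)^4 - 6*(26)^3 - 6*(26)^2 + 2*(26)^1 + 9 = (-1827904) + (-105456) + (-4056) + (52) + (9) = -1937355; answer -1937355
Stage 2: A1 = -1937355; c = 5; total draws C(12,4) = 495; favorable C(5,4) = 5; P = 1/99; answer 1/99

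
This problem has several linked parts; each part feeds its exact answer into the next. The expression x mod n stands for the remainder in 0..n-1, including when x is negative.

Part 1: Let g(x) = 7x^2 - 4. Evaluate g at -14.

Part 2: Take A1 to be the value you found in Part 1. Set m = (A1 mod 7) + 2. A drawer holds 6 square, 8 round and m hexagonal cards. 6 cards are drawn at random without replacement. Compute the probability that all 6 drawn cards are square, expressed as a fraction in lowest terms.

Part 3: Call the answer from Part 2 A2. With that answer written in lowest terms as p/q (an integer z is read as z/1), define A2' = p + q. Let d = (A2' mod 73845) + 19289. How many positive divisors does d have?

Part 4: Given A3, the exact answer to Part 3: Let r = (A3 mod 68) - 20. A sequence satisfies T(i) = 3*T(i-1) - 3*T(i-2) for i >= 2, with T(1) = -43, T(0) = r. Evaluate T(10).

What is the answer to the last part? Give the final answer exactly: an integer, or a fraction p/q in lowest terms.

6561

Part 1: 7*(-14)^2 - 4 = (1372) + (-4) = 1368; answer 1368
Part 2: A1 = 1368; m = 5; total draws C(19,6) = 27132; favorable C(6,6) = 1; P = 1/27132; answer 1/27132
Part 3: A2 = 1/27132; threaded value p + q = 27133; d = 46422; 46422 = 2 * 3^2 * 2579; number of divisors = (1+1) * (2+1) * (1+1) = 12; answer 12
Part 4: A3 = 12; r = -8; T(2) = 3*(-43) - 3*(-8) = -105; iterating: T(2)=-105, T(3)=-186, T(4)=-243, T(5)=-171, T(6)=216, T(7)=1161, T(8)=2835, T(9)=5022, T(10)=6561; answer 6561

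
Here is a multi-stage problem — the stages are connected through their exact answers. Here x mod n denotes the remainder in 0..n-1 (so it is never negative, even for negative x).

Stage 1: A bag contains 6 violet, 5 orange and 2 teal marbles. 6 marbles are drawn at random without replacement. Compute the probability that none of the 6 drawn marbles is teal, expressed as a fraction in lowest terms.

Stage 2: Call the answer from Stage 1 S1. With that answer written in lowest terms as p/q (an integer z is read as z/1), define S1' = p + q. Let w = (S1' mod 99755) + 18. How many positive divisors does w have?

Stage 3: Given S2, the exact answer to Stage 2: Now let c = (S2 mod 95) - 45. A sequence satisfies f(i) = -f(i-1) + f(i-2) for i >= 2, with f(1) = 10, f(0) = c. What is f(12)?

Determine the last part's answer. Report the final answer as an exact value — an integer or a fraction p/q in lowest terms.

Stage 1: total draws C(13,6) = 1716; favorable C(11,6) = 462; P = 7/26; answer 7/26
Stage 2: S1 = 7/26; threaded value p + q = 33; w = 51; 51 = 3 * 17; number of divisors = (1+1) * (1+1) = 4; answer 4
Stage 3: S2 = 4; c = -41; f(2) = -1*(10) + 1*(-41) = -51; iterating: f(2)=-51, f(3)=61, f(4)=-112, f(5)=173, f(6)=-285, f(7)=458, f(8)=-743, f(9)=1201, f(10)=-1944, f(11)=3145, f(12)=-5089; answer -5089

-5089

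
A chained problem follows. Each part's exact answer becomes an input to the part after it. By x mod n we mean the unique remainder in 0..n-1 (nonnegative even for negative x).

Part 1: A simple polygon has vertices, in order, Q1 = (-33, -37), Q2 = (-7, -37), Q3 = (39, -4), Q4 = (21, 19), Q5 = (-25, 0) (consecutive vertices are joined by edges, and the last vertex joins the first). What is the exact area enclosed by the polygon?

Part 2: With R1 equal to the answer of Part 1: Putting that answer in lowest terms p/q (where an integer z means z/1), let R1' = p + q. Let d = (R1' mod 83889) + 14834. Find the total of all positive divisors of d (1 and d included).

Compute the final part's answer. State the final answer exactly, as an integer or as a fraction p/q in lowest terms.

34384

Part 1: cross terms: (-33*-37 - -7*-37)=962, (-7*-4 - 39*-37)=1471, (39*19 - 21*-4)=825, (21*0 - -25*19)=475, (-25*-37 - -33*0)=925; twice the area = |4658| = 4658; area = 2329; answer 2329
Part 2: R1 = 2329; threaded value p + q = 2330; d = 17164; 17164 = 2^2 * 7 * 613; sigma = (1 + 2 + 4) * (1 + 7) * (1 + 613) = 7 * 8 * 614 = 34384; answer 34384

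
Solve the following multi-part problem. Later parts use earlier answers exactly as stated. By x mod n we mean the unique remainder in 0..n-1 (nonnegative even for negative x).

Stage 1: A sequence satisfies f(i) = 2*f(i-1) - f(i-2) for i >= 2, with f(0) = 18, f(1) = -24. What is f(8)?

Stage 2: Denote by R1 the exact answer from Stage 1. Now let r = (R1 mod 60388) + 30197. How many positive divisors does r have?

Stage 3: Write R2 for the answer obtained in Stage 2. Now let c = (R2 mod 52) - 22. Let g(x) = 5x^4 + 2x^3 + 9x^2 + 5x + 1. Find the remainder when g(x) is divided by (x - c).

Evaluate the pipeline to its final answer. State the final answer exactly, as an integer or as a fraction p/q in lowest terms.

Stage 1: f(2) = 2*(-24) - 1*(18) = -66; iterating: f(2)=-66, f(3)=-108, f(4)=-150, f(5)=-192, f(6)=-234, f(7)=-276, f(8)=-318; answer -318
Stage 2: R1 = -318; r = 90267; 90267 = 3 * 30089; number of divisors = (1+1) * (1+1) = 4; answer 4
Stage 3: R2 = 4; c = -18; remainder = value at the root: 5*(-18)^4 + 2*(-18)^3 + 9*(-18)^2 + 5*(-18)^1 + 1 = (524880) + (-11664) + (2916) + (-90) + (1) = 516043; answer 516043

516043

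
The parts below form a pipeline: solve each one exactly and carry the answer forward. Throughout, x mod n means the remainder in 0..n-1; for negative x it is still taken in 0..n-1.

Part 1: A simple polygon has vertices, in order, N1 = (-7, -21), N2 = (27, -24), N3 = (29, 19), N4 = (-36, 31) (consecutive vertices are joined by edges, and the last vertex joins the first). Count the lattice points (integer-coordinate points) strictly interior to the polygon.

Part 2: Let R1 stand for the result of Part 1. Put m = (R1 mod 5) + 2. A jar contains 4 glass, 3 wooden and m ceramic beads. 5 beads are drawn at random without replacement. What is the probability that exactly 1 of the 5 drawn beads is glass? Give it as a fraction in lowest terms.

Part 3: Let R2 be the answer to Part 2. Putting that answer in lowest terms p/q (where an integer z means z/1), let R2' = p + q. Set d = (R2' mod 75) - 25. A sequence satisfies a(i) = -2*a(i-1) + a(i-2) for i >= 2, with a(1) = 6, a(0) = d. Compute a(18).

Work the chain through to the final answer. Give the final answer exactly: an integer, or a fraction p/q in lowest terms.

10815276

Part 1: cross terms: (-7*-24 - 27*-21)=735, (27*19 - 29*-24)=1209, (29*31 - -36*19)=1583, (-36*-21 - -7*31)=973; twice the area = |4500| = 4500; area = 2250; boundary points = 1 + 1 + 1 + 1 = 4; strictly interior points = area - boundary/2 + 1 = 2249; answer 2249
Part 2: R1 = 2249; m = 6; total draws C(13,5) = 1287; favorable C(4,1)*C(9,4) = 504; P = 56/143; answer 56/143
Part 3: R2 = 56/143; threaded value p + q = 199; d = 24; a(2) = -2*(6) + 1*(24) = 12; iterating: a(2)=12, a(3)=-18, a(4)=48, a(5)=-114, a(6)=276, a(7)=-666, a(8)=1608, a(9)=-3882, a(10)=9372, a(11)=-22626, a(12)=54624, a(13)=-131874, a(14)=318372, a(15)=-768618, a(16)=1855608, a(17)=-4479834, a(18)=10815276; answer 10815276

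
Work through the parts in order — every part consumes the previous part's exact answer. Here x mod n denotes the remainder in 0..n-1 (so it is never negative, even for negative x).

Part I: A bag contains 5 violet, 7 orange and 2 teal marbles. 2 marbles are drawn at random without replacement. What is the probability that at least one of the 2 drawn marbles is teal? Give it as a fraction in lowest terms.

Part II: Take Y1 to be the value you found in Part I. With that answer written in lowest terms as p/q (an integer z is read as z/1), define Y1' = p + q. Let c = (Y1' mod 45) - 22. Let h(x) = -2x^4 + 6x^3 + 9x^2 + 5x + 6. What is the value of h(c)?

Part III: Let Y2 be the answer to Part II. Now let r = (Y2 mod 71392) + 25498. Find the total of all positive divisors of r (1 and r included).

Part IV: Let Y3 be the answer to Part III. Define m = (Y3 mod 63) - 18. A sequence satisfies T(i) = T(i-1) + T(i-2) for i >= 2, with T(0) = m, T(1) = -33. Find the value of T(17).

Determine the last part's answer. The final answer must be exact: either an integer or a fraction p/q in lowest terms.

-70467

Part I: total draws C(14,2) = 91; complement C(12,2) = 66; favorable 91 - 66 = 25; P = 25/91; answer 25/91
Part II: Y1 = 25/91; threaded value p + q = 116; c = 4; -2*(4)^4 + 6*(4)^3 + 9*(4)^2 + 5*(4)^1 + 6 = (-512) + (384) + (144) + (20) + (6) = 42; answer 42
Part III: Y2 = 42; r = 25540; 25540 = 2^2 * 5 * 1277; sigma = (1 + 2 + 4) * (1 + 5) * (1 + 1277) = 7 * 6 * 1278 = 53676; answer 53676
Part IV: Y3 = 53676; m = -18; T(2) = 1*(-33) + 1*(-18) = -51; iterating: T(2)=-51, T(3)=-84, T(4)=-135, T(5)=-219, T(6)=-354, T(7)=-573, T(8)=-927, T(9)=-1500, T(10)=-2427, T(11)=-3927, T(12)=-6354, T(13)=-10281, T(14)=-16635, T(15)=-26916, T(16)=-43551, T(17)=-70467; answer -70467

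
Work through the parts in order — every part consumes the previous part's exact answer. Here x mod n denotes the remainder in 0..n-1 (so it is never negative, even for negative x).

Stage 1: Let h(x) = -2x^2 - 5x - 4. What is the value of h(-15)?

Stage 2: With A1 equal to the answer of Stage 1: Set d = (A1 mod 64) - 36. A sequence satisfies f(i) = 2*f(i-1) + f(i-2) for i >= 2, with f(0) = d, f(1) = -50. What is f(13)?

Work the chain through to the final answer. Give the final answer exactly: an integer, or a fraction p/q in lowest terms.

-2102710

Stage 1: -2*(-15)^2 - 5*(-15)^1 - 4 = (-450) + (75) + (-4) = -379; answer -379
Stage 2: A1 = -379; d = -31; f(2) = 2*(-50) + 1*(-31) = -131; iterating: f(2)=-131, f(3)=-312, f(4)=-755, f(5)=-1822, f(6)=-4399, f(7)=-10620, f(8)=-25639, f(9)=-61898, f(10)=-149435, f(11)=-360768, f(12)=-870971, f(13)=-2102710; answer -2102710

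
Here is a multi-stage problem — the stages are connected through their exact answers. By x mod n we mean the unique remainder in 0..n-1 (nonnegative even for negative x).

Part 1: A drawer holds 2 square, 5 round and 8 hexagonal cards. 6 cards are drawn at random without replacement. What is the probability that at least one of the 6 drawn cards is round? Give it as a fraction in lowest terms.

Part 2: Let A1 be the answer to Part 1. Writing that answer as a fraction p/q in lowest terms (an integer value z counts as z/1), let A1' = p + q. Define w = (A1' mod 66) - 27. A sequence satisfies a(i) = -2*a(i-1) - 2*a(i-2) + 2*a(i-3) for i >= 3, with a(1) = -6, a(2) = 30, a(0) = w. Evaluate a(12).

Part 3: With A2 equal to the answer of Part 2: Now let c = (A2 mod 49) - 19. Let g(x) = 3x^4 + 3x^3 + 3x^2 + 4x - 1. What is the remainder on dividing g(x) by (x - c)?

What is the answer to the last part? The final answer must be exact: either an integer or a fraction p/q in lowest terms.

Part 1: total draws C(15,6) = 5005; complement C(10,6) = 210; favorable 5005 - 210 = 4795; P = 137/143; answer 137/143
Part 2: A1 = 137/143; threaded value p + q = 280; w = -11; a(3) = -2*(30) - 2*(-6) + 2*(-11) = -70; iterating: a(3)=-70, a(4)=68, a(5)=64, a(6)=-404, a(7)=816, a(8)=-696, a(9)=-1048, a(10)=5120, a(11)=-9536, a(12)=6736; answer 6736
Part 3: A2 = 6736; c = 4; remainder = value at the root: 3*(4)^4 + 3*(4)^3 + 3*(4)^2 + 4*(4)^1 - 1 = (768) + (192) + (48) + (16) + (-1) = 1023; answer 1023

1023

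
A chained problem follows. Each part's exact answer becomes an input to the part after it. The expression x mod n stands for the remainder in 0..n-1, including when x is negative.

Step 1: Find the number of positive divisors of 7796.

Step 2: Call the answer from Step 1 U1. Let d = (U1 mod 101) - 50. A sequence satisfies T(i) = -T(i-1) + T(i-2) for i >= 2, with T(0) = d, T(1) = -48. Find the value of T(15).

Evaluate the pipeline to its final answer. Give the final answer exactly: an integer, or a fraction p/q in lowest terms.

Step 1: 7796 = 2^2 * 1949; number of divisors = (2+1) * (1+1) = 6; answer 6
Step 2: U1 = 6; d = -44; T(2) = -1*(-48) + 1*(-44) = 4; iterating: T(2)=4, T(3)=-52, T(4)=56, T(5)=-108, T(6)=164, T(7)=-272, T(8)=436, T(9)=-708, T(10)=1144, T(11)=-1852, T(12)=2996, T(13)=-4848, T(14)=7844, T(15)=-12692; answer -12692

-12692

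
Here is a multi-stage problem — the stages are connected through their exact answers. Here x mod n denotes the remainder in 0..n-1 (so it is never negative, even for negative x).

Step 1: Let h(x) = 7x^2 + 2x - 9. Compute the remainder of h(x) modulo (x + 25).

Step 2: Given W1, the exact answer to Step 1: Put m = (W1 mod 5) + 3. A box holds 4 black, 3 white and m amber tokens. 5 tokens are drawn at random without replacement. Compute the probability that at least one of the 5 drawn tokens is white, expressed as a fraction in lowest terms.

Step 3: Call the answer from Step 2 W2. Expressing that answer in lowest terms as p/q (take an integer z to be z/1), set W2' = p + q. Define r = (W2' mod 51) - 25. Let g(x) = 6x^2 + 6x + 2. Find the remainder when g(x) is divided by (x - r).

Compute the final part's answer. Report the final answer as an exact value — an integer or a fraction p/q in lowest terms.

Step 1: remainder = value at the root: 7*(-25)^2 + 2*(-25)^1 - 9 = (4375) + (-50) + (-9) = 4316; answer 4316
Step 2: W1 = 4316; m = 4; total draws C(11,5) = 462; complement C(8,5) = 56; favorable 462 - 56 = 406; P = 29/33; answer 29/33
Step 3: W2 = 29/33; threaded value p + q = 62; r = -14; remainder = value at the root: 6*(-14)^2 + 6*(-14)^1 + 2 = (1176) + (-84) + (2) = 1094; answer 1094

1094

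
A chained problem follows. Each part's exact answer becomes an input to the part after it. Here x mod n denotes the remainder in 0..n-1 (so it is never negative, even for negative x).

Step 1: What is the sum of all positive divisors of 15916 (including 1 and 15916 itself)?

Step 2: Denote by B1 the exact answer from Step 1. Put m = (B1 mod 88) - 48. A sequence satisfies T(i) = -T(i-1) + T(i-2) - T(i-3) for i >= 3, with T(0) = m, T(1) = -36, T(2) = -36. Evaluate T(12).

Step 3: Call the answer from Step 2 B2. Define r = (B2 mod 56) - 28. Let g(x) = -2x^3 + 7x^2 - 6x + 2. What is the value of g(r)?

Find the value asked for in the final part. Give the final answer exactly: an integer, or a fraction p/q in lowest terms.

-38

Step 1: 15916 = 2^2 * 23 * 173; sigma = (1 + 2 + 4) * (1 + 23) * (1 + 173) = 7 * 24 * 174 = 29232; answer 29232
Step 2: B1 = 29232; m = -32; T(3) = -1*(-36) + 1*(-36) - 1*(-32) = 32; iterating: T(3)=32, T(4)=-32, T(5)=100, T(6)=-164, T(7)=296, T(8)=-560, T(9)=1020, T(10)=-1876, T(11)=3456, T(12)=-6352; answer -6352
Step 3: B2 = -6352; r = 4; -2*(4)^3 + 7*(4)^2 - 6*(4)^1 + 2 = (-128) + (112) + (-24) + (2) = -38; answer -38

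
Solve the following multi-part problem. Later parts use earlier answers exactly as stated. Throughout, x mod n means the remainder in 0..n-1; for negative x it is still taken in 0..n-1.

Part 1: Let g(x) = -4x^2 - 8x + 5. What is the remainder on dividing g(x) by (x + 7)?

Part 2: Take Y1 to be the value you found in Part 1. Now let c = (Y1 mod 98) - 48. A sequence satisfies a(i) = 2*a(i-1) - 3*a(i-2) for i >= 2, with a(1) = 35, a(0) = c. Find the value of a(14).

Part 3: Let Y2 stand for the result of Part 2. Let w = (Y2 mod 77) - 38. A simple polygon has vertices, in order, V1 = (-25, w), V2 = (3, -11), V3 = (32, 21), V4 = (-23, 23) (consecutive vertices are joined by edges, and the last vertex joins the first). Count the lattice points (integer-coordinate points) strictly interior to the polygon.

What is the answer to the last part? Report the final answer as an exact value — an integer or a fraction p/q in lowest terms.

Part 1: remainder = value at the root: -4*(-7)^2 - 8*(-7)^1 + 5 = (-196) + (56) + (5) = -135; answer -135
Part 2: Y1 = -135; c = 13; a(2) = 2*(35) - 3*(13) = 31; iterating: a(2)=31, a(3)=-43, a(4)=-179, a(5)=-229, a(6)=79, a(7)=845, a(8)=1453, a(9)=371, a(10)=-3617, a(11)=-8347, a(12)=-5843, a(13)=13355, a(14)=44239; answer 44239
Part 3: Y2 = 44239; w = 3; cross terms: (-25*-11 - 3*3)=266, (3*21 - 32*-11)=415, (32*23 - -23*21)=1219, (-23*3 - -25*23)=506; twice the area = |2406| = 2406; area = 1203; boundary points = 14 + 1 + 1 + 2 = 18; strictly interior points = area - boundary/2 + 1 = 1195; answer 1195

1195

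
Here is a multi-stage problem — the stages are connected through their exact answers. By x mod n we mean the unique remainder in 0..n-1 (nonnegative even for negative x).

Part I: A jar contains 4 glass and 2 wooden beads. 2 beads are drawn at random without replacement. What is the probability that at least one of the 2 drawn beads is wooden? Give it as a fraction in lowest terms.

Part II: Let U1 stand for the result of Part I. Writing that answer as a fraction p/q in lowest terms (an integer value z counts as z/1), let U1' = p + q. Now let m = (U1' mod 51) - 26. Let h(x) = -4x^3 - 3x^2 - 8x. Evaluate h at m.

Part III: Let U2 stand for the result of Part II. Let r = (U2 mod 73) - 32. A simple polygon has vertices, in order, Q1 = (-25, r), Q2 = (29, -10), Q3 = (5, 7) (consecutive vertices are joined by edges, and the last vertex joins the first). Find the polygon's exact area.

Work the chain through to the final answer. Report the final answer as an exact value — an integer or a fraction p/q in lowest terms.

531

Part I: total draws C(6,2) = 15; complement C(4,2) = 6; favorable 15 - 6 = 9; P = 3/5; answer 3/5
Part II: U1 = 3/5; threaded value p + q = 8; m = -18; -4*(-18)^3 - 3*(-18)^2 - 8*(-18)^1 = (23328) + (-972) + (144) = 22500; answer 22500
Part III: U2 = 22500; r = -16; cross terms: (-25*-10 - 29*-16)=714, (29*7 - 5*-10)=253, (5*-16 - -25*7)=95; twice the area = |1062| = 1062; area = 531; answer 531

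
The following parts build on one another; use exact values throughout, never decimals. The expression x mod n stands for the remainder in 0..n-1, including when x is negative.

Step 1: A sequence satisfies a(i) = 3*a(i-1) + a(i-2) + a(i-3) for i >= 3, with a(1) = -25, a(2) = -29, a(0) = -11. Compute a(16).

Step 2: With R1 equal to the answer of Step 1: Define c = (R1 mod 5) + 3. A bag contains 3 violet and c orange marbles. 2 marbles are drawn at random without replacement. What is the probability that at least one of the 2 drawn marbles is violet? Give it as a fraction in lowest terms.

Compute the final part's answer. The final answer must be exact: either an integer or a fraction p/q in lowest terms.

Step 1: a(3) = 3*(-29) + 1*(-25) + 1*(-11) = -123; iterating: a(3)=-123, a(4)=-423, a(5)=-1421, a(6)=-4809, a(7)=-16271, a(8)=-55043, a(9)=-186209, a(10)=-629941, a(11)=-2131075, a(12)=-7209375, a(13)=-24389141, a(14)=-82507873, a(15)=-279122135, a(16)=-944263419; answer -944263419
Step 2: R1 = -944263419; c = 4; total draws C(7,2) = 21; complement C(4,2) = 6; favorable 21 - 6 = 15; P = 5/7; answer 5/7

5/7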